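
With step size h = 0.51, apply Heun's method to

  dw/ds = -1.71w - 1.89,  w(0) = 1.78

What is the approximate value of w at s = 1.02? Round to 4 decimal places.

-0.3602

Heun: k1 = f(s_n, w_n); k2 = f(s_n + h, w_n + h·k1); w_{n+1} = w_n + (h/2)·(k1 + k2).
s=0.000000, w=1.780000:
  k1 = f(0.000000, 1.780000) = -4.933800
  k2 = f(0.510000, -0.736238) = -0.631033
  w ← 1.780000 + (0.51/2)·(-4.933800 + (-0.631033)) = 0.360968
s=0.510000, w=0.360968:
  k1 = f(0.510000, 0.360968) = -2.507255
  k2 = f(1.020000, -0.917732) = -0.320678
  w ← 0.360968 + (0.51/2)·(-2.507255 + (-0.320678)) = -0.360155
w(1.02) ≈ -0.3602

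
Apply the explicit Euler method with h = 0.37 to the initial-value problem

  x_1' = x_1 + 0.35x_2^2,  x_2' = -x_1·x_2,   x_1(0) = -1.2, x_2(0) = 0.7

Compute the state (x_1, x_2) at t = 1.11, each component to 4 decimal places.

-2.4529, 2.8069

Euler on (x_1,x_2): x_1_{n+1} = x_1_n + h·x_1', x_2_{n+1} = x_2_n + h·x_2'.
0.000000: (-1.200000, 0.700000); f=(-1.028500, 0.840000) → (-1.580545, 1.010800)
0.370000: (-1.580545, 1.010800); f=(-1.222944, 1.597615) → (-2.033034, 1.601918)
0.740000: (-2.033034, 1.601918); f=(-1.134885, 3.256753) → (-2.452942, 2.806916)
(x_1(1.11), x_2(1.11)) ≈ (-2.4529, 2.8069)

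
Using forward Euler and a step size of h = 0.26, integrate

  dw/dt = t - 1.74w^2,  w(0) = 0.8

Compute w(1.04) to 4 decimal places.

Euler: w_{n+1} = w_n + h·f(t_n, w_n).
t=0.000000, w=0.800000: f=-1.113600 → w ← 0.800000 + 0.26·(-1.113600) = 0.510464
t=0.260000, w=0.510464: f=-0.193398 → w ← 0.510464 + 0.26·(-0.193398) = 0.460181
t=0.520000, w=0.460181: f=0.151527 → w ← 0.460181 + 0.26·0.151527 = 0.499578
t=0.780000, w=0.499578: f=0.345735 → w ← 0.499578 + 0.26·0.345735 = 0.589469
w(1.04) ≈ 0.5895

0.5895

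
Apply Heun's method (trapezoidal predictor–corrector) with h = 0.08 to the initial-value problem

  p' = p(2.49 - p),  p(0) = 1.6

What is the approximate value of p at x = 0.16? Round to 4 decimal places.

1.8124

Heun: k1 = f(x_n, p_n); k2 = f(x_n + h, p_n + h·k1); p_{n+1} = p_n + (h/2)·(k1 + k2).
x=0.000000, p=1.600000:
  k1 = f(0.000000, 1.600000) = 1.424000
  k2 = f(0.080000, 1.713920) = 1.330139
  p ← 1.600000 + (0.08/2)·(1.424000 + 1.330139) = 1.710166
x=0.080000, p=1.710166:
  k1 = f(0.080000, 1.710166) = 1.333646
  k2 = f(0.160000, 1.816857) = 1.223004
  p ← 1.710166 + (0.08/2)·(1.333646 + 1.223004) = 1.812432
p(0.16) ≈ 1.8124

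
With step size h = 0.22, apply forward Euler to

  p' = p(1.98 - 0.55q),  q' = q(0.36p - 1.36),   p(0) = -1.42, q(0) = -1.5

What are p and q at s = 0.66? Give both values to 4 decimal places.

-5.2808, -0.1925

Euler on (p,q): p_{n+1} = p_n + h·p', q_{n+1} = q_n + h·q'.
0.000000: (-1.420000, -1.500000); f=(-3.983100, 2.806800) → (-2.296282, -0.882504)
0.220000: (-2.296282, -0.882504); f=(-5.661201, 1.929738) → (-3.541746, -0.457962)
0.440000: (-3.541746, -0.457962); f=(-7.904749, 1.206742) → (-5.280791, -0.192478)
(p(0.66), q(0.66)) ≈ (-5.2808, -0.1925)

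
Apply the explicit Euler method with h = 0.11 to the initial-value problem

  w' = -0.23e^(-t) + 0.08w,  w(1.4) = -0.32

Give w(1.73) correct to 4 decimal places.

Euler: w_{n+1} = w_n + h·f(t_n, w_n).
t=1.400000, w=-0.320000: f=-0.082317 → w ← -0.320000 + 0.11·(-0.082317) = -0.329055
t=1.510000, w=-0.329055: f=-0.077134 → w ← -0.329055 + 0.11·(-0.077134) = -0.337540
t=1.620000, w=-0.337540: f=-0.072520 → w ← -0.337540 + 0.11·(-0.072520) = -0.345517
w(1.73) ≈ -0.3455

-0.3455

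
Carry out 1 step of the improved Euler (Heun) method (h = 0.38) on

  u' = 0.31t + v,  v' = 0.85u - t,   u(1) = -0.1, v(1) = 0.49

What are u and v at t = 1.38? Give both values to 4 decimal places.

0.1480, 0.0546

Heun on (u,v): k1 = f(t_n, state_n); k2 = f(t_n + h, state_n + h·k1); state_{n+1} = state_n + (h/2)·(k1 + k2).
1.000000: (-0.100000, 0.490000)
  k1 = (0.800000, -1.085000)
  predictor → (0.204000, 0.077700)
  k2 = (0.505500, -1.206600)
  → (0.148045, 0.054596)
(u(1.38), v(1.38)) ≈ (0.1480, 0.0546)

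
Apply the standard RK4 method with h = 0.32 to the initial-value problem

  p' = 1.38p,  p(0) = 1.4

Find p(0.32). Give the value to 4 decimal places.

RK4: k1 = f(s_n, p_n); k2 = f(s_n + h/2, p_n + (h/2)·k1); k3 = f(s_n + h/2, p_n + (h/2)·k2); k4 = f(s_n + h, p_n + h·k3); p_{n+1} = p_n + (h/6)·(k1 + 2k2 + 2k3 + k4).
s=0.000000, p=1.400000:
  k1 = f(0.000000, 1.400000) = 1.932000
  k2 = f(0.160000, 1.709120) = 2.358586
  k3 = f(0.160000, 1.777374) = 2.452776
  k4 = f(0.320000, 2.184888) = 3.015146
  p ← 1.400000 + (0.32/6)·(k1 + 2k2 + 2k3 + k4) = 2.177060
p(0.32) ≈ 2.1771

2.1771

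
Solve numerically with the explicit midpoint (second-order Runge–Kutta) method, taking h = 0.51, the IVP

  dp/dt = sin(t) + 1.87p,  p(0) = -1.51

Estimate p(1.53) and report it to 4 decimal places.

Midpoint: k1 = f(t_n, p_n); k2 = f(t_n + h/2, p_n + (h/2)·k1); p_{n+1} = p_n + h·k2.
t=0.000000, p=-1.510000:
  k1 = f(0.000000, -1.510000) = -2.823700
  k2 = f(0.255000, -2.230043) = -3.917936
  p ← -1.510000 + 0.51·(-3.917936) = -3.508147
t=0.510000, p=-3.508147:
  k1 = f(0.510000, -3.508147) = -6.072058
  k2 = f(0.765000, -5.056522) = -8.763159
  p ← -3.508147 + 0.51·(-8.763159) = -7.977359
t=1.020000, p=-7.977359:
  k1 = f(1.020000, -7.977359) = -14.065553
  k2 = f(1.275000, -11.564075) = -20.668249
  p ← -7.977359 + 0.51·(-20.668249) = -18.518166
p(1.53) ≈ -18.5182

-18.5182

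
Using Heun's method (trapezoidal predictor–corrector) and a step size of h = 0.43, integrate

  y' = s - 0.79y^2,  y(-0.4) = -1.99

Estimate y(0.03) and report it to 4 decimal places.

-4.8315

Heun: k1 = f(s_n, y_n); k2 = f(s_n + h, y_n + h·k1); y_{n+1} = y_n + (h/2)·(k1 + k2).
s=-0.400000, y=-1.990000:
  k1 = f(-0.400000, -1.990000) = -3.528479
  k2 = f(0.030000, -3.507246) = -9.687612
  y ← -1.990000 + (0.43/2)·(-3.528479 + (-9.687612)) = -4.831459
y(0.03) ≈ -4.8315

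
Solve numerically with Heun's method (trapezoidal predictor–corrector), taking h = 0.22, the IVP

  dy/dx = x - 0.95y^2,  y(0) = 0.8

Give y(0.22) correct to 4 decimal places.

0.7109

Heun: k1 = f(x_n, y_n); k2 = f(x_n + h, y_n + h·k1); y_{n+1} = y_n + (h/2)·(k1 + k2).
x=0.000000, y=0.800000:
  k1 = f(0.000000, 0.800000) = -0.608000
  k2 = f(0.220000, 0.666240) = -0.201682
  y ← 0.800000 + (0.22/2)·(-0.608000 + (-0.201682)) = 0.710935
y(0.22) ≈ 0.7109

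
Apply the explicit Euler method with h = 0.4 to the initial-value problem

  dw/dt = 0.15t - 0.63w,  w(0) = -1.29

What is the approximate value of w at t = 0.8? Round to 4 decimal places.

-0.6978

Euler: w_{n+1} = w_n + h·f(t_n, w_n).
t=0.000000, w=-1.290000: f=0.812700 → w ← -1.290000 + 0.4·0.812700 = -0.964920
t=0.400000, w=-0.964920: f=0.667900 → w ← -0.964920 + 0.4·0.667900 = -0.697760
w(0.8) ≈ -0.6978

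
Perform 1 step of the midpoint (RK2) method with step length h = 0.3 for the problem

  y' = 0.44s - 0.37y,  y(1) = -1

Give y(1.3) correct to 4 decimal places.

Midpoint: k1 = f(s_n, y_n); k2 = f(s_n + h/2, y_n + (h/2)·k1); y_{n+1} = y_n + h·k2.
s=1.000000, y=-1.000000:
  k1 = f(1.000000, -1.000000) = 0.810000
  k2 = f(1.150000, -0.878500) = 0.831045
  y ← -1.000000 + 0.3·0.831045 = -0.750687
y(1.3) ≈ -0.7507

-0.7507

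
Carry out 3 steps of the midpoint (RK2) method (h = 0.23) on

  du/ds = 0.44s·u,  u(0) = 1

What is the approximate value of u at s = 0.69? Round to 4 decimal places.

1.1097

Midpoint: k1 = f(s_n, u_n); k2 = f(s_n + h/2, u_n + (h/2)·k1); u_{n+1} = u_n + h·k2.
s=0.000000, u=1.000000:
  k1 = f(0.000000, 1.000000) = 0.000000
  k2 = f(0.115000, 1.000000) = 0.050600
  u ← 1.000000 + 0.23·0.050600 = 1.011638
s=0.230000, u=1.011638:
  k1 = f(0.230000, 1.011638) = 0.102378
  k2 = f(0.345000, 1.023411) = 0.155354
  u ← 1.011638 + 0.23·0.155354 = 1.047369
s=0.460000, u=1.047369:
  k1 = f(0.460000, 1.047369) = 0.211988
  k2 = f(0.575000, 1.071748) = 0.271152
  u ← 1.047369 + 0.23·0.271152 = 1.109734
u(0.69) ≈ 1.1097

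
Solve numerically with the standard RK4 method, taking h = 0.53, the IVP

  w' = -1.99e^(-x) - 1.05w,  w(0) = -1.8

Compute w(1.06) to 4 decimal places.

RK4: k1 = f(x_n, w_n); k2 = f(x_n + h/2, w_n + (h/2)·k1); k3 = f(x_n + h/2, w_n + (h/2)·k2); k4 = f(x_n + h, w_n + h·k3); w_{n+1} = w_n + (h/6)·(k1 + 2k2 + 2k3 + k4).
x=0.000000, w=-1.800000:
  k1 = f(0.000000, -1.800000) = -0.100000
  k2 = f(0.265000, -1.826500) = 0.391085
  k3 = f(0.265000, -1.696362) = 0.254441
  k4 = f(0.530000, -1.665146) = 0.577080
  w ← -1.800000 + (0.53/6)·(k1 + 2k2 + 2k3 + k4) = -1.643815
x=0.530000, w=-1.643815:
  k1 = f(0.530000, -1.643815) = 0.554682
  k2 = f(0.795000, -1.496824) = 0.673019
  k3 = f(0.795000, -1.465465) = 0.640092
  k4 = f(1.060000, -1.304566) = 0.680348
  w ← -1.643815 + (0.53/6)·(k1 + 2k2 + 2k3 + k4) = -1.302738
w(1.06) ≈ -1.3027

-1.3027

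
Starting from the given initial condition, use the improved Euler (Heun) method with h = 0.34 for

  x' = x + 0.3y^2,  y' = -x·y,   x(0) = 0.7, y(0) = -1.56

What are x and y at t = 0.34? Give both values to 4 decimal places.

1.2168, -1.1346

Heun on (x,y): k1 = f(t_n, state_n); k2 = f(t_n + h, state_n + h·k1); state_{n+1} = state_n + (h/2)·(k1 + k2).
0.000000: (0.700000, -1.560000)
  k1 = (1.430080, 1.092000)
  predictor → (1.186227, -1.188720)
  k2 = (1.610144, 1.410092)
  → (1.216838, -1.134644)
(x(0.34), y(0.34)) ≈ (1.2168, -1.1346)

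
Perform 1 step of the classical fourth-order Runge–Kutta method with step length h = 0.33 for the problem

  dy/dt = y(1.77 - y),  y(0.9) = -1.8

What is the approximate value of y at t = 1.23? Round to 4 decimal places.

RK4: k1 = f(t_n, y_n); k2 = f(t_n + h/2, y_n + (h/2)·k1); k3 = f(t_n + h/2, y_n + (h/2)·k2); k4 = f(t_n + h, y_n + h·k3); y_{n+1} = y_n + (h/6)·(k1 + 2k2 + 2k3 + k4).
t=0.900000, y=-1.800000:
  k1 = f(0.900000, -1.800000) = -6.426000
  k2 = f(1.065000, -2.860290) = -13.243972
  k3 = f(1.065000, -3.985255) = -22.936163
  k4 = f(1.230000, -9.368934) = -104.359932
  y ← -1.800000 + (0.33/6)·(k1 + 2k2 + 2k3 + k4) = -11.873041
y(1.23) ≈ -11.8730

-11.8730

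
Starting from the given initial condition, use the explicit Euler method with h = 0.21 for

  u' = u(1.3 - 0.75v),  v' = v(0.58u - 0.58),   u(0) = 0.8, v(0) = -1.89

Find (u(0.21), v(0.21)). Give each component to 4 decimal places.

1.2565, -1.8440

Euler on (u,v): u_{n+1} = u_n + h·u', v_{n+1} = v_n + h·v'.
0.000000: (0.800000, -1.890000); f=(2.174000, 0.219240) → (1.256540, -1.843960)
(u(0.21), v(0.21)) ≈ (1.2565, -1.8440)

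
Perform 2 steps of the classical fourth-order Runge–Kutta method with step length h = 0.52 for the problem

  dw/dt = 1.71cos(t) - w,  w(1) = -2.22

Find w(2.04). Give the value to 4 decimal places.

-0.8278

RK4: k1 = f(t_n, w_n); k2 = f(t_n + h/2, w_n + (h/2)·k1); k3 = f(t_n + h/2, w_n + (h/2)·k2); k4 = f(t_n + h, w_n + h·k3); w_{n+1} = w_n + (h/6)·(k1 + 2k2 + 2k3 + k4).
t=1.000000, w=-2.220000:
  k1 = f(1.000000, -2.220000) = 3.143917
  k2 = f(1.260000, -1.402582) = 1.925529
  k3 = f(1.260000, -1.719363) = 2.242310
  k4 = f(1.520000, -1.053999) = 1.140823
  w ← -2.220000 + (0.52/6)·(k1 + 2k2 + 2k3 + k4) = -1.126231
t=1.520000, w=-1.126231:
  k1 = f(1.520000, -1.126231) = 1.213055
  k2 = f(1.780000, -0.810836) = 0.455702
  k3 = f(1.780000, -1.007748) = 0.652614
  k4 = f(2.040000, -0.786872) = 0.013650
  w ← -1.126231 + (0.52/6)·(k1 + 2k2 + 2k3 + k4) = -0.827808
w(2.04) ≈ -0.8278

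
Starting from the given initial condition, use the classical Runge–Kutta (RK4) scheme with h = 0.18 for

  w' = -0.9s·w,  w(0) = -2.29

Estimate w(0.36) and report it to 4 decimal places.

RK4: k1 = f(s_n, w_n); k2 = f(s_n + h/2, w_n + (h/2)·k1); k3 = f(s_n + h/2, w_n + (h/2)·k2); k4 = f(s_n + h, w_n + h·k3); w_{n+1} = w_n + (h/6)·(k1 + 2k2 + 2k3 + k4).
s=0.000000, w=-2.290000:
  k1 = f(0.000000, -2.290000) = 0.000000
  k2 = f(0.090000, -2.290000) = 0.185490
  k3 = f(0.090000, -2.273306) = 0.184138
  k4 = f(0.180000, -2.256855) = 0.365611
  w ← -2.290000 + (0.18/6)·(k1 + 2k2 + 2k3 + k4) = -2.256854
s=0.180000, w=-2.256854:
  k1 = f(0.180000, -2.256854) = 0.365610
  k2 = f(0.270000, -2.223949) = 0.540420
  k3 = f(0.270000, -2.208216) = 0.536597
  k4 = f(0.360000, -2.160267) = 0.699926
  w ← -2.256854 + (0.18/6)·(k1 + 2k2 + 2k3 + k4) = -2.160267
w(0.36) ≈ -2.1603

-2.1603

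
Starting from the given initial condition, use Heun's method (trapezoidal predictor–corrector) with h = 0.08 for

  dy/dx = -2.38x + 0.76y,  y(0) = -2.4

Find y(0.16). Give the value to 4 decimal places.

-2.7415

Heun: k1 = f(x_n, y_n); k2 = f(x_n + h, y_n + h·k1); y_{n+1} = y_n + (h/2)·(k1 + k2).
x=0.000000, y=-2.400000:
  k1 = f(0.000000, -2.400000) = -1.824000
  k2 = f(0.080000, -2.545920) = -2.125299
  y ← -2.400000 + (0.08/2)·(-1.824000 + (-2.125299)) = -2.557972
x=0.080000, y=-2.557972:
  k1 = f(0.080000, -2.557972) = -2.134459
  k2 = f(0.160000, -2.728729) = -2.454634
  y ← -2.557972 + (0.08/2)·(-2.134459 + (-2.454634)) = -2.741536
y(0.16) ≈ -2.7415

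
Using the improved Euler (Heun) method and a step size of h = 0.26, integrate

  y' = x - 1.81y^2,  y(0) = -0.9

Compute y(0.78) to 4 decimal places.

-18.9918

Heun: k1 = f(x_n, y_n); k2 = f(x_n + h, y_n + h·k1); y_{n+1} = y_n + (h/2)·(k1 + k2).
x=0.000000, y=-0.900000:
  k1 = f(0.000000, -0.900000) = -1.466100
  k2 = f(0.260000, -1.281186) = -2.711002
  y ← -0.900000 + (0.26/2)·(-1.466100 + (-2.711002)) = -1.443023
x=0.260000, y=-1.443023:
  k1 = f(0.260000, -1.443023) = -3.508992
  k2 = f(0.520000, -2.355361) = -9.521385
  y ← -1.443023 + (0.26/2)·(-3.508992 + (-9.521385)) = -3.136972
x=0.520000, y=-3.136972:
  k1 = f(0.520000, -3.136972) = -17.291477
  k2 = f(0.780000, -7.632756) = -104.668736
  y ← -3.136972 + (0.26/2)·(-17.291477 + (-104.668736)) = -18.991800
y(0.78) ≈ -18.9918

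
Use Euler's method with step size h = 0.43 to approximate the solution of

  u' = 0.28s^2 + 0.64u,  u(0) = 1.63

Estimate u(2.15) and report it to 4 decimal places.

6.2991

Euler: u_{n+1} = u_n + h·f(s_n, u_n).
s=0.000000, u=1.630000: f=1.043200 → u ← 1.630000 + 0.43·1.043200 = 2.078576
s=0.430000, u=2.078576: f=1.382061 → u ← 2.078576 + 0.43·1.382061 = 2.672862
s=0.860000, u=2.672862: f=1.917720 → u ← 2.672862 + 0.43·1.917720 = 3.497482
s=1.290000, u=3.497482: f=2.704336 → u ← 3.497482 + 0.43·2.704336 = 4.660346
s=1.720000, u=4.660346: f=3.810974 → u ← 4.660346 + 0.43·3.810974 = 6.299065
u(2.15) ≈ 6.2991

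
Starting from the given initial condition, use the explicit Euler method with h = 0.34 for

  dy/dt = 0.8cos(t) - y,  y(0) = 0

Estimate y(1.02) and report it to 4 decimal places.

0.4992

Euler: y_{n+1} = y_n + h·f(t_n, y_n).
t=0.000000, y=0.000000: f=0.800000 → y ← 0.000000 + 0.34·0.800000 = 0.272000
t=0.340000, y=0.272000: f=0.482204 → y ← 0.272000 + 0.34·0.482204 = 0.435949
t=0.680000, y=0.435949: f=0.186109 → y ← 0.435949 + 0.34·0.186109 = 0.499226
y(1.02) ≈ 0.4992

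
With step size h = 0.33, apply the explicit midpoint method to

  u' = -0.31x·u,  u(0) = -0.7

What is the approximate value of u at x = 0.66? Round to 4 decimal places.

-0.6539

Midpoint: k1 = f(x_n, u_n); k2 = f(x_n + h/2, u_n + (h/2)·k1); u_{n+1} = u_n + h·k2.
x=0.000000, u=-0.700000:
  k1 = f(0.000000, -0.700000) = 0.000000
  k2 = f(0.165000, -0.700000) = 0.035805
  u ← -0.700000 + 0.33·0.035805 = -0.688184
x=0.330000, u=-0.688184:
  k1 = f(0.330000, -0.688184) = 0.070401
  k2 = f(0.495000, -0.676568) = 0.103819
  u ← -0.688184 + 0.33·0.103819 = -0.653924
u(0.66) ≈ -0.6539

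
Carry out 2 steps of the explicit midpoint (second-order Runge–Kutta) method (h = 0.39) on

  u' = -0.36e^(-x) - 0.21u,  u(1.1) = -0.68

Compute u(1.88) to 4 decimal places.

-0.6358

Midpoint: k1 = f(x_n, u_n); k2 = f(x_n + h/2, u_n + (h/2)·k1); u_{n+1} = u_n + h·k2.
x=1.100000, u=-0.680000:
  k1 = f(1.100000, -0.680000) = 0.022966
  k2 = f(1.295000, -0.675522) = 0.043256
  u ← -0.680000 + 0.39·0.043256 = -0.663130
x=1.490000, u=-0.663130:
  k1 = f(1.490000, -0.663130) = 0.058123
  k2 = f(1.685000, -0.651796) = 0.070117
  u ← -0.663130 + 0.39·0.070117 = -0.635784
u(1.88) ≈ -0.6358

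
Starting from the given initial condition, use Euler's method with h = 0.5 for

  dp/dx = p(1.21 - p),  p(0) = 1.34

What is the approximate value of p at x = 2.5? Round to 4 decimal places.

1.2110

Euler: p_{n+1} = p_n + h·f(x_n, p_n).
x=0.000000, p=1.340000: f=-0.174200 → p ← 1.340000 + 0.5·(-0.174200) = 1.252900
x=0.500000, p=1.252900: f=-0.053749 → p ← 1.252900 + 0.5·(-0.053749) = 1.226025
x=1.000000, p=1.226025: f=-0.019647 → p ← 1.226025 + 0.5·(-0.019647) = 1.216202
x=1.500000, p=1.216202: f=-0.007542 → p ← 1.216202 + 0.5·(-0.007542) = 1.212430
x=2.000000, p=1.212430: f=-0.002947 → p ← 1.212430 + 0.5·(-0.002947) = 1.210957
p(2.5) ≈ 1.2110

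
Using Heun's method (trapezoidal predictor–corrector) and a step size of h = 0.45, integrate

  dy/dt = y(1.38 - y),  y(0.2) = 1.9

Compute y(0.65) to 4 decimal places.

1.6530

Heun: k1 = f(t_n, y_n); k2 = f(t_n + h, y_n + h·k1); y_{n+1} = y_n + (h/2)·(k1 + k2).
t=0.200000, y=1.900000:
  k1 = f(0.200000, 1.900000) = -0.988000
  k2 = f(0.650000, 1.455400) = -0.109737
  y ← 1.900000 + (0.45/2)·(-0.988000 + (-0.109737)) = 1.653009
y(0.65) ≈ 1.6530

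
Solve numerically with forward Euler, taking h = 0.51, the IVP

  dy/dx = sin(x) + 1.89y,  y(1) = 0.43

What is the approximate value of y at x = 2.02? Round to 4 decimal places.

3.0103

Euler: y_{n+1} = y_n + h·f(x_n, y_n).
x=1.000000, y=0.430000: f=1.654171 → y ← 0.430000 + 0.51·1.654171 = 1.273627
x=1.510000, y=1.273627: f=3.405308 → y ← 1.273627 + 0.51·3.405308 = 3.010334
y(2.02) ≈ 3.0103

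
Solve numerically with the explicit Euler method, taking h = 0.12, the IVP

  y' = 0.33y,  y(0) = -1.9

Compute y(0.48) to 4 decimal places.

Euler: y_{n+1} = y_n + h·f(x_n, y_n).
x=0.000000, y=-1.900000: f=-0.627000 → y ← -1.900000 + 0.12·(-0.627000) = -1.975240
x=0.120000, y=-1.975240: f=-0.651829 → y ← -1.975240 + 0.12·(-0.651829) = -2.053460
x=0.240000, y=-2.053460: f=-0.677642 → y ← -2.053460 + 0.12·(-0.677642) = -2.134777
x=0.360000, y=-2.134777: f=-0.704476 → y ← -2.134777 + 0.12·(-0.704476) = -2.219314
y(0.48) ≈ -2.2193

-2.2193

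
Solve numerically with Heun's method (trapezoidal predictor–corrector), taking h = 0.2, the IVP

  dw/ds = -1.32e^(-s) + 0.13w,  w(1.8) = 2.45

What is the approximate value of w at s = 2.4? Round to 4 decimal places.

2.5455

Heun: k1 = f(s_n, w_n); k2 = f(s_n + h, w_n + h·k1); w_{n+1} = w_n + (h/2)·(k1 + k2).
s=1.800000, w=2.450000:
  k1 = f(1.800000, 2.450000) = 0.100305
  k2 = f(2.000000, 2.470061) = 0.142465
  w ← 2.450000 + (0.2/2)·(0.100305 + 0.142465) = 2.474277
s=2.000000, w=2.474277:
  k1 = f(2.000000, 2.474277) = 0.143013
  k2 = f(2.200000, 2.502880) = 0.179114
  w ← 2.474277 + (0.2/2)·(0.143013 + 0.179114) = 2.506490
s=2.200000, w=2.506490:
  k1 = f(2.200000, 2.506490) = 0.179584
  k2 = f(2.400000, 2.542407) = 0.210765
  w ← 2.506490 + (0.2/2)·(0.179584 + 0.210765) = 2.545525
w(2.4) ≈ 2.5455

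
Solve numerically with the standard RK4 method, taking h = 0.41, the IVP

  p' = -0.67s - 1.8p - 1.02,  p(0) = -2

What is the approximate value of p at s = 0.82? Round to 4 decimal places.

RK4: k1 = f(s_n, p_n); k2 = f(s_n + h/2, p_n + (h/2)·k1); k3 = f(s_n + h/2, p_n + (h/2)·k2); k4 = f(s_n + h, p_n + h·k3); p_{n+1} = p_n + (h/6)·(k1 + 2k2 + 2k3 + k4).
s=0.000000, p=-2.000000:
  k1 = f(0.000000, -2.000000) = 2.580000
  k2 = f(0.205000, -1.471100) = 1.490630
  k3 = f(0.205000, -1.694421) = 1.892608
  k4 = f(0.410000, -1.224031) = 0.908556
  p ← -2.000000 + (0.41/6)·(k1 + 2k2 + 2k3 + k4) = -1.299240
s=0.410000, p=-1.299240:
  k1 = f(0.410000, -1.299240) = 1.043931
  k2 = f(0.615000, -1.085234) = 0.521371
  k3 = f(0.615000, -1.192359) = 0.714195
  k4 = f(0.820000, -1.006419) = 0.242155
  p ← -1.299240 + (0.41/6)·(k1 + 2k2 + 2k3 + k4) = -1.042496
p(0.82) ≈ -1.0425

-1.0425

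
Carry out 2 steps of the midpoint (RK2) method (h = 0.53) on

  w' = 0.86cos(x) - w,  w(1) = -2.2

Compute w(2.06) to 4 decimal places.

-0.8822

Midpoint: k1 = f(x_n, w_n); k2 = f(x_n + h/2, w_n + (h/2)·k1); w_{n+1} = w_n + h·k2.
x=1.000000, w=-2.200000:
  k1 = f(1.000000, -2.200000) = 2.664660
  k2 = f(1.265000, -1.493865) = 1.752770
  w ← -2.200000 + 0.53·1.752770 = -1.271032
x=1.530000, w=-1.271032:
  k1 = f(1.530000, -1.271032) = 1.306107
  k2 = f(1.795000, -0.924913) = 0.733710
  w ← -1.271032 + 0.53·0.733710 = -0.882166
w(2.06) ≈ -0.8822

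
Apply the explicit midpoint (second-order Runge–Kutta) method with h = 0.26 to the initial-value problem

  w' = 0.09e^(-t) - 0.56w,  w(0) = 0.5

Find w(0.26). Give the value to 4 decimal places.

0.4513

Midpoint: k1 = f(t_n, w_n); k2 = f(t_n + h/2, w_n + (h/2)·k1); w_{n+1} = w_n + h·k2.
t=0.000000, w=0.500000:
  k1 = f(0.000000, 0.500000) = -0.190000
  k2 = f(0.130000, 0.475300) = -0.187139
  w ← 0.500000 + 0.26·(-0.187139) = 0.451344
w(0.26) ≈ 0.4513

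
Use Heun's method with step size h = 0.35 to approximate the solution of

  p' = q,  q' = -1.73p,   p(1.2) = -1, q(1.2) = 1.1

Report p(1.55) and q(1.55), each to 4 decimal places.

Heun on (p,q): k1 = f(x_n, state_n); k2 = f(x_n + h, state_n + h·k1); state_{n+1} = state_n + (h/2)·(k1 + k2).
1.200000: (-1.000000, 1.100000)
  k1 = (1.100000, 1.730000)
  predictor → (-0.615000, 1.705500)
  k2 = (1.705500, 1.063950)
  → (-0.509038, 1.588941)
(p(1.55), q(1.55)) ≈ (-0.5090, 1.5889)

-0.5090, 1.5889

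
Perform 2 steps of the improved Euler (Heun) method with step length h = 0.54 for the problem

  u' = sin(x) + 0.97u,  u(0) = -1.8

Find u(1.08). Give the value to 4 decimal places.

-4.2857

Heun: k1 = f(x_n, u_n); k2 = f(x_n + h, u_n + h·k1); u_{n+1} = u_n + (h/2)·(k1 + k2).
x=0.000000, u=-1.800000:
  k1 = f(0.000000, -1.800000) = -1.746000
  k2 = f(0.540000, -2.742840) = -2.146419
  u ← -1.800000 + (0.54/2)·(-1.746000 + (-2.146419)) = -2.850953
x=0.540000, u=-2.850953:
  k1 = f(0.540000, -2.850953) = -2.251288
  k2 = f(1.080000, -4.066649) = -3.062692
  u ← -2.850953 + (0.54/2)·(-2.251288 + (-3.062692)) = -4.285728
u(1.08) ≈ -4.2857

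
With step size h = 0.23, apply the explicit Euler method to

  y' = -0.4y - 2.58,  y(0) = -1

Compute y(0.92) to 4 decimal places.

Euler: y_{n+1} = y_n + h·f(s_n, y_n).
s=0.000000, y=-1.000000: f=-2.180000 → y ← -1.000000 + 0.23·(-2.180000) = -1.501400
s=0.230000, y=-1.501400: f=-1.979440 → y ← -1.501400 + 0.23·(-1.979440) = -1.956671
s=0.460000, y=-1.956671: f=-1.797332 → y ← -1.956671 + 0.23·(-1.797332) = -2.370057
s=0.690000, y=-2.370057: f=-1.631977 → y ← -2.370057 + 0.23·(-1.631977) = -2.745412
y(0.92) ≈ -2.7454

-2.7454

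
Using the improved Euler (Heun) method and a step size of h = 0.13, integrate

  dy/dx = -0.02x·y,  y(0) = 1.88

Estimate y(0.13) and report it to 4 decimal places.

1.8797

Heun: k1 = f(x_n, y_n); k2 = f(x_n + h, y_n + h·k1); y_{n+1} = y_n + (h/2)·(k1 + k2).
x=0.000000, y=1.880000:
  k1 = f(0.000000, 1.880000) = 0.000000
  k2 = f(0.130000, 1.880000) = -0.004888
  y ← 1.880000 + (0.13/2)·(0.000000 + (-0.004888)) = 1.879682
y(0.13) ≈ 1.8797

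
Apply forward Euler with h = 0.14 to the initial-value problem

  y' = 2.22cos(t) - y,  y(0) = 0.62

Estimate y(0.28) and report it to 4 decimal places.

1.0336

Euler: y_{n+1} = y_n + h·f(t_n, y_n).
t=0.000000, y=0.620000: f=1.600000 → y ← 0.620000 + 0.14·1.600000 = 0.844000
t=0.140000, y=0.844000: f=1.354280 → y ← 0.844000 + 0.14·1.354280 = 1.033599
y(0.28) ≈ 1.0336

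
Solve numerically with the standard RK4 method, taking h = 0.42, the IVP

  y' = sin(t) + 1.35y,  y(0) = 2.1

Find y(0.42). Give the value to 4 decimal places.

3.8069

RK4: k1 = f(t_n, y_n); k2 = f(t_n + h/2, y_n + (h/2)·k1); k3 = f(t_n + h/2, y_n + (h/2)·k2); k4 = f(t_n + h, y_n + h·k3); y_{n+1} = y_n + (h/6)·(k1 + 2k2 + 2k3 + k4).
t=0.000000, y=2.100000:
  k1 = f(0.000000, 2.100000) = 2.835000
  k2 = f(0.210000, 2.695350) = 3.847182
  k3 = f(0.210000, 2.907908) = 4.134136
  k4 = f(0.420000, 3.836337) = 5.586816
  y ← 2.100000 + (0.42/6)·(k1 + 2k2 + 2k3 + k4) = 3.806912
y(0.42) ≈ 3.8069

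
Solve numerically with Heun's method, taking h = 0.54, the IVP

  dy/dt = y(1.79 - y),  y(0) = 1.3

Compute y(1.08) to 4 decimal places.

Heun: k1 = f(t_n, y_n); k2 = f(t_n + h, y_n + h·k1); y_{n+1} = y_n + (h/2)·(k1 + k2).
t=0.000000, y=1.300000:
  k1 = f(0.000000, 1.300000) = 0.637000
  k2 = f(0.540000, 1.643980) = 0.240054
  y ← 1.300000 + (0.54/2)·(0.637000 + 0.240054) = 1.536805
t=0.540000, y=1.536805:
  k1 = f(0.540000, 1.536805) = 0.389112
  k2 = f(1.080000, 1.746925) = 0.075249
  y ← 1.536805 + (0.54/2)·(0.389112 + 0.075249) = 1.662182
y(1.08) ≈ 1.6622

1.6622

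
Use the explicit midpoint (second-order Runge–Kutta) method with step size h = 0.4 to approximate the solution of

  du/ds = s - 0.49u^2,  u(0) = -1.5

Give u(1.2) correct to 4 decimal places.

Midpoint: k1 = f(s_n, u_n); k2 = f(s_n + h/2, u_n + (h/2)·k1); u_{n+1} = u_n + h·k2.
s=0.000000, u=-1.500000:
  k1 = f(0.000000, -1.500000) = -1.102500
  k2 = f(0.200000, -1.720500) = -1.250459
  u ← -1.500000 + 0.4·(-1.250459) = -2.000184
s=0.400000, u=-2.000184:
  k1 = f(0.400000, -2.000184) = -1.560360
  k2 = f(0.600000, -2.312256) = -2.019798
  u ← -2.000184 + 0.4·(-2.019798) = -2.808103
s=0.800000, u=-2.808103:
  k1 = f(0.800000, -2.808103) = -3.063866
  k2 = f(1.000000, -3.420876) = -4.734171
  u ← -2.808103 + 0.4·(-4.734171) = -4.701771
u(1.2) ≈ -4.7018

-4.7018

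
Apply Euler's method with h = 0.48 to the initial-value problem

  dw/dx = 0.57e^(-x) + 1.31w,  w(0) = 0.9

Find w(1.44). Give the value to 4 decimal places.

4.9954

Euler: w_{n+1} = w_n + h·f(x_n, w_n).
x=0.000000, w=0.900000: f=1.749000 → w ← 0.900000 + 0.48·1.749000 = 1.739520
x=0.480000, w=1.739520: f=2.631478 → w ← 1.739520 + 0.48·2.631478 = 3.002629
x=0.960000, w=3.002629: f=4.151693 → w ← 3.002629 + 0.48·4.151693 = 4.995442
w(1.44) ≈ 4.9954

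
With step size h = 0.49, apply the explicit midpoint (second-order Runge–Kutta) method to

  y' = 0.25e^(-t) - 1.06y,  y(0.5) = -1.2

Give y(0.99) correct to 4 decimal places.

-0.6997

Midpoint: k1 = f(t_n, y_n); k2 = f(t_n + h/2, y_n + (h/2)·k1); y_{n+1} = y_n + h·k2.
t=0.500000, y=-1.200000:
  k1 = f(0.500000, -1.200000) = 1.423633
  k2 = f(0.745000, -0.851210) = 1.020966
  y ← -1.200000 + 0.49·1.020966 = -0.699727
y(0.99) ≈ -0.6997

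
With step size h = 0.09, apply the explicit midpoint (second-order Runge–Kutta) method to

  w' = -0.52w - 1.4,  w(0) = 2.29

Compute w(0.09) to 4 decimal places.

2.0623

Midpoint: k1 = f(x_n, w_n); k2 = f(x_n + h/2, w_n + (h/2)·k1); w_{n+1} = w_n + h·k2.
x=0.000000, w=2.290000:
  k1 = f(0.000000, 2.290000) = -2.590800
  k2 = f(0.045000, 2.173414) = -2.530175
  w ← 2.290000 + 0.09·(-2.530175) = 2.062284
w(0.09) ≈ 2.0623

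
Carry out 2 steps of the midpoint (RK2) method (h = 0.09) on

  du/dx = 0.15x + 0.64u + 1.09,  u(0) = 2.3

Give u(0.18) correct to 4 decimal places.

2.7910

Midpoint: k1 = f(x_n, u_n); k2 = f(x_n + h/2, u_n + (h/2)·k1); u_{n+1} = u_n + h·k2.
x=0.000000, u=2.300000:
  k1 = f(0.000000, 2.300000) = 2.562000
  k2 = f(0.045000, 2.415290) = 2.642536
  u ← 2.300000 + 0.09·2.642536 = 2.537828
x=0.090000, u=2.537828:
  k1 = f(0.090000, 2.537828) = 2.727710
  k2 = f(0.135000, 2.660575) = 2.813018
  u ← 2.537828 + 0.09·2.813018 = 2.791000
u(0.18) ≈ 2.7910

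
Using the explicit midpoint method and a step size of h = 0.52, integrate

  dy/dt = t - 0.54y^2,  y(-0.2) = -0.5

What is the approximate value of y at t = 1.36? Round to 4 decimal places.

0.2244

Midpoint: k1 = f(t_n, y_n); k2 = f(t_n + h/2, y_n + (h/2)·k1); y_{n+1} = y_n + h·k2.
t=-0.200000, y=-0.500000:
  k1 = f(-0.200000, -0.500000) = -0.335000
  k2 = f(0.060000, -0.587100) = -0.126131
  y ← -0.500000 + 0.52·(-0.126131) = -0.565588
t=0.320000, y=-0.565588:
  k1 = f(0.320000, -0.565588) = 0.147260
  k2 = f(0.580000, -0.527300) = 0.429855
  y ← -0.565588 + 0.52·0.429855 = -0.342063
t=0.840000, y=-0.342063:
  k1 = f(0.840000, -0.342063) = 0.776816
  k2 = f(1.100000, -0.140091) = 1.089402
  y ← -0.342063 + 0.52·1.089402 = 0.224426
y(1.36) ≈ 0.2244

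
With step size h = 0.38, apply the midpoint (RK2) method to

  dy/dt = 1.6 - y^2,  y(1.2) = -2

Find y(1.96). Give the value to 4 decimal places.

-16.5697

Midpoint: k1 = f(t_n, y_n); k2 = f(t_n + h/2, y_n + (h/2)·k1); y_{n+1} = y_n + h·k2.
t=1.200000, y=-2.000000:
  k1 = f(1.200000, -2.000000) = -2.400000
  k2 = f(1.390000, -2.456000) = -4.431936
  y ← -2.000000 + 0.38·(-4.431936) = -3.684136
t=1.580000, y=-3.684136:
  k1 = f(1.580000, -3.684136) = -11.972856
  k2 = f(1.770000, -5.958978) = -33.909422
  y ← -3.684136 + 0.38·(-33.909422) = -16.569716
y(1.96) ≈ -16.5697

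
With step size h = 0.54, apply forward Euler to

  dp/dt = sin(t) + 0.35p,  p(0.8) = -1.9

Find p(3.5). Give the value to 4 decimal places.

Euler: p_{n+1} = p_n + h·f(t_n, p_n).
t=0.800000, p=-1.900000: f=0.052356 → p ← -1.900000 + 0.54·0.052356 = -1.871728
t=1.340000, p=-1.871728: f=0.318380 → p ← -1.871728 + 0.54·0.318380 = -1.699803
t=1.880000, p=-1.699803: f=0.357645 → p ← -1.699803 + 0.54·0.357645 = -1.506674
t=2.420000, p=-1.506674: f=0.133245 → p ← -1.506674 + 0.54·0.133245 = -1.434722
t=2.960000, p=-1.434722: f=-0.321556 → p ← -1.434722 + 0.54·(-0.321556) = -1.608362
p(3.5) ≈ -1.6084

-1.6084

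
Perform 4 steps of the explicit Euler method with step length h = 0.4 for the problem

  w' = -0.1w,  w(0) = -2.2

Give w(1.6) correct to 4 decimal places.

-1.8686

Euler: w_{n+1} = w_n + h·f(x_n, w_n).
x=0.000000, w=-2.200000: f=0.220000 → w ← -2.200000 + 0.4·0.220000 = -2.112000
x=0.400000, w=-2.112000: f=0.211200 → w ← -2.112000 + 0.4·0.211200 = -2.027520
x=0.800000, w=-2.027520: f=0.202752 → w ← -2.027520 + 0.4·0.202752 = -1.946419
x=1.200000, w=-1.946419: f=0.194642 → w ← -1.946419 + 0.4·0.194642 = -1.868562
w(1.6) ≈ -1.8686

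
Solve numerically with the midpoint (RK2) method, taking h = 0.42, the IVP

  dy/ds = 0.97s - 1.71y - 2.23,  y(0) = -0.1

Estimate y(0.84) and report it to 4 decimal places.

-0.7120

Midpoint: k1 = f(s_n, y_n); k2 = f(s_n + h/2, y_n + (h/2)·k1); y_{n+1} = y_n + h·k2.
s=0.000000, y=-0.100000:
  k1 = f(0.000000, -0.100000) = -2.059000
  k2 = f(0.210000, -0.532390) = -1.115913
  y ← -0.100000 + 0.42·(-1.115913) = -0.568684
s=0.420000, y=-0.568684:
  k1 = f(0.420000, -0.568684) = -0.850151
  k2 = f(0.630000, -0.747215) = -0.341162
  y ← -0.568684 + 0.42·(-0.341162) = -0.711972
y(0.84) ≈ -0.7120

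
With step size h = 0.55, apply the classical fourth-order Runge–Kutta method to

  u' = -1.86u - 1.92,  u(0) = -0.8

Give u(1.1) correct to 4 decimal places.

-1.0009

RK4: k1 = f(s_n, u_n); k2 = f(s_n + h/2, u_n + (h/2)·k1); k3 = f(s_n + h/2, u_n + (h/2)·k2); k4 = f(s_n + h, u_n + h·k3); u_{n+1} = u_n + (h/6)·(k1 + 2k2 + 2k3 + k4).
s=0.000000, u=-0.800000:
  k1 = f(0.000000, -0.800000) = -0.432000
  k2 = f(0.275000, -0.918800) = -0.211032
  k3 = f(0.275000, -0.858034) = -0.324057
  k4 = f(0.550000, -0.978231) = -0.100490
  u ← -0.800000 + (0.55/6)·(k1 + 2k2 + 2k3 + k4) = -0.946911
s=0.550000, u=-0.946911:
  k1 = f(0.550000, -0.946911) = -0.158745
  k2 = f(0.825000, -0.990566) = -0.077547
  k3 = f(0.825000, -0.968237) = -0.119080
  k4 = f(1.100000, -1.012405) = -0.036926
  u ← -0.946911 + (0.55/6)·(k1 + 2k2 + 2k3 + k4) = -1.000896
u(1.1) ≈ -1.0009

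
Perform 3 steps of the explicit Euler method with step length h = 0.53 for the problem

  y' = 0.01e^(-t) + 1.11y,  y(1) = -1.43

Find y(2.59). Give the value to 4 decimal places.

Euler: y_{n+1} = y_n + h·f(t_n, y_n).
t=1.000000, y=-1.430000: f=-1.583621 → y ← -1.430000 + 0.53·(-1.583621) = -2.269319
t=1.530000, y=-2.269319: f=-2.516779 → y ← -2.269319 + 0.53·(-2.516779) = -3.603212
t=2.060000, y=-3.603212: f=-3.998291 → y ← -3.603212 + 0.53·(-3.998291) = -5.722306
y(2.59) ≈ -5.7223

-5.7223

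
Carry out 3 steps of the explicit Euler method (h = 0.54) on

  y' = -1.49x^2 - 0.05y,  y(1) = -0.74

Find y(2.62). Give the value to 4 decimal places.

Euler: y_{n+1} = y_n + h·f(x_n, y_n).
x=1.000000, y=-0.740000: f=-1.453000 → y ← -0.740000 + 0.54·(-1.453000) = -1.524620
x=1.540000, y=-1.524620: f=-3.457453 → y ← -1.524620 + 0.54·(-3.457453) = -3.391645
x=2.080000, y=-3.391645: f=-6.276754 → y ← -3.391645 + 0.54·(-6.276754) = -6.781092
y(2.62) ≈ -6.7811

-6.7811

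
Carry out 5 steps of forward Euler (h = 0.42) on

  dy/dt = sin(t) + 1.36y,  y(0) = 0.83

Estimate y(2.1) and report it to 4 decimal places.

10.4297

Euler: y_{n+1} = y_n + h·f(t_n, y_n).
t=0.000000, y=0.830000: f=1.128800 → y ← 0.830000 + 0.42·1.128800 = 1.304096
t=0.420000, y=1.304096: f=2.181331 → y ← 1.304096 + 0.42·2.181331 = 2.220255
t=0.840000, y=2.220255: f=3.764190 → y ← 2.220255 + 0.42·3.764190 = 3.801215
t=1.260000, y=3.801215: f=6.121742 → y ← 3.801215 + 0.42·6.121742 = 6.372347
t=1.680000, y=6.372347: f=9.660435 → y ← 6.372347 + 0.42·9.660435 = 10.429729
y(2.1) ≈ 10.4297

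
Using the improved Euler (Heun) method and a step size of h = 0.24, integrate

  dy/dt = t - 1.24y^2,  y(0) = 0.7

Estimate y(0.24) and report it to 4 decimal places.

0.6102

Heun: k1 = f(t_n, y_n); k2 = f(t_n + h, y_n + h·k1); y_{n+1} = y_n + (h/2)·(k1 + k2).
t=0.000000, y=0.700000:
  k1 = f(0.000000, 0.700000) = -0.607600
  k2 = f(0.240000, 0.554176) = -0.140818
  y ← 0.700000 + (0.24/2)·(-0.607600 + (-0.140818)) = 0.610190
y(0.24) ≈ 0.6102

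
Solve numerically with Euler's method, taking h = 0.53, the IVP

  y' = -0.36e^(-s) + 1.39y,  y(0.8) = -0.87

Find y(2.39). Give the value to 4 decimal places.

-4.9331

Euler: y_{n+1} = y_n + h·f(s_n, y_n).
s=0.800000, y=-0.870000: f=-1.371058 → y ← -0.870000 + 0.53·(-1.371058) = -1.596661
s=1.330000, y=-1.596661: f=-2.314571 → y ← -1.596661 + 0.53·(-2.314571) = -2.823383
s=1.860000, y=-2.823383: f=-3.980545 → y ← -2.823383 + 0.53·(-3.980545) = -4.933072
y(2.39) ≈ -4.9331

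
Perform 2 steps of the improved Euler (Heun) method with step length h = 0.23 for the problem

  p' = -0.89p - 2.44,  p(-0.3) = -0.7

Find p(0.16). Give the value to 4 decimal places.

-1.3813

Heun: k1 = f(x_n, p_n); k2 = f(x_n + h, p_n + h·k1); p_{n+1} = p_n + (h/2)·(k1 + k2).
x=-0.300000, p=-0.700000:
  k1 = f(-0.300000, -0.700000) = -1.817000
  k2 = f(-0.070000, -1.117910) = -1.445060
  p ← -0.700000 + (0.23/2)·(-1.817000 + (-1.445060)) = -1.075137
x=-0.070000, p=-1.075137:
  k1 = f(-0.070000, -1.075137) = -1.483128
  k2 = f(0.160000, -1.416256) = -1.179532
  p ← -1.075137 + (0.23/2)·(-1.483128 + (-1.179532)) = -1.381343
p(0.16) ≈ -1.3813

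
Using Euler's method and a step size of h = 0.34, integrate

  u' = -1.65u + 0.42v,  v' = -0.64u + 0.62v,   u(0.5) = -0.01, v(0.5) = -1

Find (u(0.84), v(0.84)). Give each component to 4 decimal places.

Euler on (u,v): u_{n+1} = u_n + h·u', v_{n+1} = v_n + h·v'.
0.500000: (-0.010000, -1.000000); f=(-0.403500, -0.613600) → (-0.147190, -1.208624)
(u(0.84), v(0.84)) ≈ (-0.1472, -1.2086)

-0.1472, -1.2086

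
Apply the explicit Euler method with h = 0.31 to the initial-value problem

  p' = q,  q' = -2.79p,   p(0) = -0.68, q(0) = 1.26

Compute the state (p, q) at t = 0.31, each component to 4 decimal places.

Euler on (p,q): p_{n+1} = p_n + h·p', q_{n+1} = q_n + h·q'.
0.000000: (-0.680000, 1.260000); f=(1.260000, 1.897200) → (-0.289400, 1.848132)
(p(0.31), q(0.31)) ≈ (-0.2894, 1.8481)

-0.2894, 1.8481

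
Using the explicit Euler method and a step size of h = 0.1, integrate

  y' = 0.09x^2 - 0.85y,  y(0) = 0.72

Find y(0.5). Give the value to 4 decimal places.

0.4643

Euler: y_{n+1} = y_n + h·f(x_n, y_n).
x=0.000000, y=0.720000: f=-0.612000 → y ← 0.720000 + 0.1·(-0.612000) = 0.658800
x=0.100000, y=0.658800: f=-0.559080 → y ← 0.658800 + 0.1·(-0.559080) = 0.602892
x=0.200000, y=0.602892: f=-0.508858 → y ← 0.602892 + 0.1·(-0.508858) = 0.552006
x=0.300000, y=0.552006: f=-0.461105 → y ← 0.552006 + 0.1·(-0.461105) = 0.505896
x=0.400000, y=0.505896: f=-0.415611 → y ← 0.505896 + 0.1·(-0.415611) = 0.464335
y(0.5) ≈ 0.4643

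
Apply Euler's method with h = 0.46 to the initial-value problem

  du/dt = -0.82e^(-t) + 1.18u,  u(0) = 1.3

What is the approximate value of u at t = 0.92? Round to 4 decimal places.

Euler: u_{n+1} = u_n + h·f(t_n, u_n).
t=0.000000, u=1.300000: f=0.714000 → u ← 1.300000 + 0.46·0.714000 = 1.628440
t=0.460000, u=1.628440: f=1.403907 → u ← 1.628440 + 0.46·1.403907 = 2.274237
u(0.92) ≈ 2.2742

2.2742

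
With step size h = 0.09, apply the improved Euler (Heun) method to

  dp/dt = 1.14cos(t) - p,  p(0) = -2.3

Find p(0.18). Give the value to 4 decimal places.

Heun: k1 = f(t_n, p_n); k2 = f(t_n + h, p_n + h·k1); p_{n+1} = p_n + (h/2)·(k1 + k2).
t=0.000000, p=-2.300000:
  k1 = f(0.000000, -2.300000) = 3.440000
  k2 = f(0.090000, -1.990400) = 3.125786
  p ← -2.300000 + (0.09/2)·(3.440000 + 3.125786) = -2.004540
t=0.090000, p=-2.004540:
  k1 = f(0.090000, -2.004540) = 3.139926
  k2 = f(0.180000, -1.721946) = 2.843528
  p ← -2.004540 + (0.09/2)·(3.139926 + 2.843528) = -1.735284
p(0.18) ≈ -1.7353

-1.7353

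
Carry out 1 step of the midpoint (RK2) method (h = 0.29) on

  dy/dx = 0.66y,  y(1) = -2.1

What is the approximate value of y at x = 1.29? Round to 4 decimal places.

-2.5404

Midpoint: k1 = f(x_n, y_n); k2 = f(x_n + h/2, y_n + (h/2)·k1); y_{n+1} = y_n + h·k2.
x=1.000000, y=-2.100000:
  k1 = f(1.000000, -2.100000) = -1.386000
  k2 = f(1.145000, -2.300970) = -1.518640
  y ← -2.100000 + 0.29·(-1.518640) = -2.540406
y(1.29) ≈ -2.5404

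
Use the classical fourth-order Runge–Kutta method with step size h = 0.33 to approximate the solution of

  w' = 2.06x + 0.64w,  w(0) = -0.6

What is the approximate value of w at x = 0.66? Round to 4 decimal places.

-0.3963

RK4: k1 = f(x_n, w_n); k2 = f(x_n + h/2, w_n + (h/2)·k1); k3 = f(x_n + h/2, w_n + (h/2)·k2); k4 = f(x_n + h, w_n + h·k3); w_{n+1} = w_n + (h/6)·(k1 + 2k2 + 2k3 + k4).
x=0.000000, w=-0.600000:
  k1 = f(0.000000, -0.600000) = -0.384000
  k2 = f(0.165000, -0.663360) = -0.084650
  k3 = f(0.165000, -0.613967) = -0.053039
  k4 = f(0.330000, -0.617503) = 0.284598
  w ← -0.600000 + (0.33/6)·(k1 + 2k2 + 2k3 + k4) = -0.620613
x=0.330000, w=-0.620613:
  k1 = f(0.330000, -0.620613) = 0.282608
  k2 = f(0.495000, -0.573983) = 0.652351
  k3 = f(0.495000, -0.512975) = 0.691396
  k4 = f(0.660000, -0.392452) = 1.108431
  w ← -0.620613 + (0.33/6)·(k1 + 2k2 + 2k3 + k4) = -0.396294
w(0.66) ≈ -0.3963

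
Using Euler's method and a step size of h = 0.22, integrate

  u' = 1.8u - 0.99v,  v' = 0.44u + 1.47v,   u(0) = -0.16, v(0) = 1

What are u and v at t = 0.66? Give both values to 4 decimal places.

-1.6251, 2.1470

Euler on (u,v): u_{n+1} = u_n + h·u', v_{n+1} = v_n + h·v'.
0.000000: (-0.160000, 1.000000); f=(-1.278000, 1.399600) → (-0.441160, 1.307912)
0.220000: (-0.441160, 1.307912); f=(-2.088921, 1.728520) → (-0.900723, 1.688186)
0.440000: (-0.900723, 1.688186); f=(-3.292605, 2.085316) → (-1.625096, 2.146956)
(u(0.66), v(0.66)) ≈ (-1.6251, 2.1470)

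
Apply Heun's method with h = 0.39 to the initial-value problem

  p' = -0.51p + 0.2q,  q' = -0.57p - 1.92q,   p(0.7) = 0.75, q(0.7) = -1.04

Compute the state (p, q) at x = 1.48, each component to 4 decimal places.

Heun on (p,q): k1 = f(x_n, state_n); k2 = f(x_n + h, state_n + h·k1); state_{n+1} = state_n + (h/2)·(k1 + k2).
0.700000: (0.750000, -1.040000)
  k1 = (-0.590500, 1.569300)
  predictor → (0.519705, -0.427973)
  k2 = (-0.350644, 0.525476)
  → (0.566477, -0.631519)
1.090000: (0.566477, -0.631519)
  k1 = (-0.415207, 0.889624)
  predictor → (0.404546, -0.284565)
  k2 = (-0.263232, 0.315774)
  → (0.434181, -0.396466)
(p(1.48), q(1.48)) ≈ (0.4342, -0.3965)

0.4342, -0.3965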